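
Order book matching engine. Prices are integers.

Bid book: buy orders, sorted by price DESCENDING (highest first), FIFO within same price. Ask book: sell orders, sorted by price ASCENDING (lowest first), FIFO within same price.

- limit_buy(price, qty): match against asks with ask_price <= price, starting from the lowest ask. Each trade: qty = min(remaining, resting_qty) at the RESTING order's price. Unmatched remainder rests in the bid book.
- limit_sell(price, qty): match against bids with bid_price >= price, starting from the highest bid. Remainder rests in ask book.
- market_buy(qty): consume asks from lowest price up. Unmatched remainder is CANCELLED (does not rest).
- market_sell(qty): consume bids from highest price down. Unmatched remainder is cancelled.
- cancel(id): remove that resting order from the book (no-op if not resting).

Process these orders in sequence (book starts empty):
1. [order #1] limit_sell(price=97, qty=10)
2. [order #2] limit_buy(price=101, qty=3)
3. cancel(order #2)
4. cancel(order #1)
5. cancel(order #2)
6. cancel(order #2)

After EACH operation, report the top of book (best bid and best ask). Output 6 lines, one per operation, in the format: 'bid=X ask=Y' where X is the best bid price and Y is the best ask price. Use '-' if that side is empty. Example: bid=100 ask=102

Answer: bid=- ask=97
bid=- ask=97
bid=- ask=97
bid=- ask=-
bid=- ask=-
bid=- ask=-

Derivation:
After op 1 [order #1] limit_sell(price=97, qty=10): fills=none; bids=[-] asks=[#1:10@97]
After op 2 [order #2] limit_buy(price=101, qty=3): fills=#2x#1:3@97; bids=[-] asks=[#1:7@97]
After op 3 cancel(order #2): fills=none; bids=[-] asks=[#1:7@97]
After op 4 cancel(order #1): fills=none; bids=[-] asks=[-]
After op 5 cancel(order #2): fills=none; bids=[-] asks=[-]
After op 6 cancel(order #2): fills=none; bids=[-] asks=[-]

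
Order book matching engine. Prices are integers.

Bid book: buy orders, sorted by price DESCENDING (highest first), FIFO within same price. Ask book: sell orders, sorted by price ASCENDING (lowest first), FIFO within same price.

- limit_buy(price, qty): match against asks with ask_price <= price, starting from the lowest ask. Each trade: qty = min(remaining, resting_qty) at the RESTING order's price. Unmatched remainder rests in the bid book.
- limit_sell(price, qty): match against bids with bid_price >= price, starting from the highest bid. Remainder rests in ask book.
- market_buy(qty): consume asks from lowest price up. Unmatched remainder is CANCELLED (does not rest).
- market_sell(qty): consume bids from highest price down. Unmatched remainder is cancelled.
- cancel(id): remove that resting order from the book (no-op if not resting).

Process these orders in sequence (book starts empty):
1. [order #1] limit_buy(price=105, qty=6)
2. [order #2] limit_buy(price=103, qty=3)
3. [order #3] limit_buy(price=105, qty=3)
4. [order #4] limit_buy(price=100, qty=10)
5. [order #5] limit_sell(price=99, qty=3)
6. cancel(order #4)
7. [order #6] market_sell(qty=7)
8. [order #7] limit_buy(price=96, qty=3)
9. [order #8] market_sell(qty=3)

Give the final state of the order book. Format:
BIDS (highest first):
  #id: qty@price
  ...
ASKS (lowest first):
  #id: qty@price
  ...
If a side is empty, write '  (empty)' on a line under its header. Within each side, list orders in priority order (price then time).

After op 1 [order #1] limit_buy(price=105, qty=6): fills=none; bids=[#1:6@105] asks=[-]
After op 2 [order #2] limit_buy(price=103, qty=3): fills=none; bids=[#1:6@105 #2:3@103] asks=[-]
After op 3 [order #3] limit_buy(price=105, qty=3): fills=none; bids=[#1:6@105 #3:3@105 #2:3@103] asks=[-]
After op 4 [order #4] limit_buy(price=100, qty=10): fills=none; bids=[#1:6@105 #3:3@105 #2:3@103 #4:10@100] asks=[-]
After op 5 [order #5] limit_sell(price=99, qty=3): fills=#1x#5:3@105; bids=[#1:3@105 #3:3@105 #2:3@103 #4:10@100] asks=[-]
After op 6 cancel(order #4): fills=none; bids=[#1:3@105 #3:3@105 #2:3@103] asks=[-]
After op 7 [order #6] market_sell(qty=7): fills=#1x#6:3@105 #3x#6:3@105 #2x#6:1@103; bids=[#2:2@103] asks=[-]
After op 8 [order #7] limit_buy(price=96, qty=3): fills=none; bids=[#2:2@103 #7:3@96] asks=[-]
After op 9 [order #8] market_sell(qty=3): fills=#2x#8:2@103 #7x#8:1@96; bids=[#7:2@96] asks=[-]

Answer: BIDS (highest first):
  #7: 2@96
ASKS (lowest first):
  (empty)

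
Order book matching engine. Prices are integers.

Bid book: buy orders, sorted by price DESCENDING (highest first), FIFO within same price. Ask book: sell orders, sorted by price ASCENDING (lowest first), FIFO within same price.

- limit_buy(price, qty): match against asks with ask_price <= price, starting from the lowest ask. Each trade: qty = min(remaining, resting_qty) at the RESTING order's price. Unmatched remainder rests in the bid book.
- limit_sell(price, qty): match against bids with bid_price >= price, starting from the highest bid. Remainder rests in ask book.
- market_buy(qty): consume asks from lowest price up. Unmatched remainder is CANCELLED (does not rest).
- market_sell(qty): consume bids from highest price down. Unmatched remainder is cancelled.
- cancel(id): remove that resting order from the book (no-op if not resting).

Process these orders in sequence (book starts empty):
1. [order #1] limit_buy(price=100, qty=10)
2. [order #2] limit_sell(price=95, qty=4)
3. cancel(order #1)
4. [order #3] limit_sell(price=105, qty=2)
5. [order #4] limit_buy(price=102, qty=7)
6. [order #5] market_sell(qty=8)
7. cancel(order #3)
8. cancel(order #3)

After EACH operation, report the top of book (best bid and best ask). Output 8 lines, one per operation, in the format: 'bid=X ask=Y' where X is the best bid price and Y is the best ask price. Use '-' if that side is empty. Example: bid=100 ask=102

Answer: bid=100 ask=-
bid=100 ask=-
bid=- ask=-
bid=- ask=105
bid=102 ask=105
bid=- ask=105
bid=- ask=-
bid=- ask=-

Derivation:
After op 1 [order #1] limit_buy(price=100, qty=10): fills=none; bids=[#1:10@100] asks=[-]
After op 2 [order #2] limit_sell(price=95, qty=4): fills=#1x#2:4@100; bids=[#1:6@100] asks=[-]
After op 3 cancel(order #1): fills=none; bids=[-] asks=[-]
After op 4 [order #3] limit_sell(price=105, qty=2): fills=none; bids=[-] asks=[#3:2@105]
After op 5 [order #4] limit_buy(price=102, qty=7): fills=none; bids=[#4:7@102] asks=[#3:2@105]
After op 6 [order #5] market_sell(qty=8): fills=#4x#5:7@102; bids=[-] asks=[#3:2@105]
After op 7 cancel(order #3): fills=none; bids=[-] asks=[-]
After op 8 cancel(order #3): fills=none; bids=[-] asks=[-]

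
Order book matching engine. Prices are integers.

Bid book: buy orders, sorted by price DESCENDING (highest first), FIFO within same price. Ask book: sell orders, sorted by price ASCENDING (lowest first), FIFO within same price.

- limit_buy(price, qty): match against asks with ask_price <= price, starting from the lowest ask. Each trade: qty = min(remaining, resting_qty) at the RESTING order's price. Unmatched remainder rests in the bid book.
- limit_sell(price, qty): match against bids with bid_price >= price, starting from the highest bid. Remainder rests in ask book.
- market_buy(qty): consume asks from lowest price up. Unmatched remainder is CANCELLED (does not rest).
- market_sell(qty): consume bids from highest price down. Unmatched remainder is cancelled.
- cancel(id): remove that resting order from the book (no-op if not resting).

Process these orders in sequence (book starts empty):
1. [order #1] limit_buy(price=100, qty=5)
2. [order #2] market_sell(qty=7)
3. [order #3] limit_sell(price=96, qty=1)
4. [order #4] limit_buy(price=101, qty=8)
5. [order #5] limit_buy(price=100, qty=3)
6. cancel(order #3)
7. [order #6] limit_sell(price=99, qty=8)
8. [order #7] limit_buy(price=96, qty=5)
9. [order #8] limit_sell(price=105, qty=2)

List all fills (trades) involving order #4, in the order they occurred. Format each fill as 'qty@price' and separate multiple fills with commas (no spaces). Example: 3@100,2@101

After op 1 [order #1] limit_buy(price=100, qty=5): fills=none; bids=[#1:5@100] asks=[-]
After op 2 [order #2] market_sell(qty=7): fills=#1x#2:5@100; bids=[-] asks=[-]
After op 3 [order #3] limit_sell(price=96, qty=1): fills=none; bids=[-] asks=[#3:1@96]
After op 4 [order #4] limit_buy(price=101, qty=8): fills=#4x#3:1@96; bids=[#4:7@101] asks=[-]
After op 5 [order #5] limit_buy(price=100, qty=3): fills=none; bids=[#4:7@101 #5:3@100] asks=[-]
After op 6 cancel(order #3): fills=none; bids=[#4:7@101 #5:3@100] asks=[-]
After op 7 [order #6] limit_sell(price=99, qty=8): fills=#4x#6:7@101 #5x#6:1@100; bids=[#5:2@100] asks=[-]
After op 8 [order #7] limit_buy(price=96, qty=5): fills=none; bids=[#5:2@100 #7:5@96] asks=[-]
After op 9 [order #8] limit_sell(price=105, qty=2): fills=none; bids=[#5:2@100 #7:5@96] asks=[#8:2@105]

Answer: 1@96,7@101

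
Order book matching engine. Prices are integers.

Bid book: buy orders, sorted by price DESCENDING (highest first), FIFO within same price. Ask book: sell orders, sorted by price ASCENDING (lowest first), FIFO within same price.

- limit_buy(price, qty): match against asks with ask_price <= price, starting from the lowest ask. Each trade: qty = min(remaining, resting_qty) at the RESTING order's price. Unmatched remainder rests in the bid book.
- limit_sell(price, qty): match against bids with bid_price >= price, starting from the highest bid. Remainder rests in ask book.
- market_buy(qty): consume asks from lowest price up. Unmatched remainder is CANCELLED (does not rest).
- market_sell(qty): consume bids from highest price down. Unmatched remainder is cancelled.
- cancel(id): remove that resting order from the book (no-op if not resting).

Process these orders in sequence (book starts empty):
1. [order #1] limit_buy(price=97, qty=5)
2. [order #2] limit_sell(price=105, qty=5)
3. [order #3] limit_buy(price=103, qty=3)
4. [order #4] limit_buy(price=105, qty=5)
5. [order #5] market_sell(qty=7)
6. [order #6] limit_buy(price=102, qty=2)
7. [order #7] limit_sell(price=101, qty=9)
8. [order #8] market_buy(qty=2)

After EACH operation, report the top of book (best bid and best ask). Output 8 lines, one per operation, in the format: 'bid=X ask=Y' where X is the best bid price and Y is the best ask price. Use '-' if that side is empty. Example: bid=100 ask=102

Answer: bid=97 ask=-
bid=97 ask=105
bid=103 ask=105
bid=103 ask=-
bid=97 ask=-
bid=102 ask=-
bid=97 ask=101
bid=97 ask=101

Derivation:
After op 1 [order #1] limit_buy(price=97, qty=5): fills=none; bids=[#1:5@97] asks=[-]
After op 2 [order #2] limit_sell(price=105, qty=5): fills=none; bids=[#1:5@97] asks=[#2:5@105]
After op 3 [order #3] limit_buy(price=103, qty=3): fills=none; bids=[#3:3@103 #1:5@97] asks=[#2:5@105]
After op 4 [order #4] limit_buy(price=105, qty=5): fills=#4x#2:5@105; bids=[#3:3@103 #1:5@97] asks=[-]
After op 5 [order #5] market_sell(qty=7): fills=#3x#5:3@103 #1x#5:4@97; bids=[#1:1@97] asks=[-]
After op 6 [order #6] limit_buy(price=102, qty=2): fills=none; bids=[#6:2@102 #1:1@97] asks=[-]
After op 7 [order #7] limit_sell(price=101, qty=9): fills=#6x#7:2@102; bids=[#1:1@97] asks=[#7:7@101]
After op 8 [order #8] market_buy(qty=2): fills=#8x#7:2@101; bids=[#1:1@97] asks=[#7:5@101]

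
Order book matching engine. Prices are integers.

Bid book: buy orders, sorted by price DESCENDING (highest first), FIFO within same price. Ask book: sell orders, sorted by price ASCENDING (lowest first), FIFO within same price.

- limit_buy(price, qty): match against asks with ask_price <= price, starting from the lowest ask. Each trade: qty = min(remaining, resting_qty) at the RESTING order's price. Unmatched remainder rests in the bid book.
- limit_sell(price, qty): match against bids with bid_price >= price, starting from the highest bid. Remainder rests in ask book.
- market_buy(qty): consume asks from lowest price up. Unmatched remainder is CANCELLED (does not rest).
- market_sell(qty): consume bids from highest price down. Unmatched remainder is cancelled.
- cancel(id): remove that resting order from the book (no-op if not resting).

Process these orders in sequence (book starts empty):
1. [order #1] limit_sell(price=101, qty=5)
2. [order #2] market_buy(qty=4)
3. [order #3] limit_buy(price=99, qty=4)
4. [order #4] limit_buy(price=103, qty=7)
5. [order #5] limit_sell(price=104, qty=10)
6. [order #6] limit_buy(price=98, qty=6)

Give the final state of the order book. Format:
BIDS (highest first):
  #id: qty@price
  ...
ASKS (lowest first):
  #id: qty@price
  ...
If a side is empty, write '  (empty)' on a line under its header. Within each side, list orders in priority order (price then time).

After op 1 [order #1] limit_sell(price=101, qty=5): fills=none; bids=[-] asks=[#1:5@101]
After op 2 [order #2] market_buy(qty=4): fills=#2x#1:4@101; bids=[-] asks=[#1:1@101]
After op 3 [order #3] limit_buy(price=99, qty=4): fills=none; bids=[#3:4@99] asks=[#1:1@101]
After op 4 [order #4] limit_buy(price=103, qty=7): fills=#4x#1:1@101; bids=[#4:6@103 #3:4@99] asks=[-]
After op 5 [order #5] limit_sell(price=104, qty=10): fills=none; bids=[#4:6@103 #3:4@99] asks=[#5:10@104]
After op 6 [order #6] limit_buy(price=98, qty=6): fills=none; bids=[#4:6@103 #3:4@99 #6:6@98] asks=[#5:10@104]

Answer: BIDS (highest first):
  #4: 6@103
  #3: 4@99
  #6: 6@98
ASKS (lowest first):
  #5: 10@104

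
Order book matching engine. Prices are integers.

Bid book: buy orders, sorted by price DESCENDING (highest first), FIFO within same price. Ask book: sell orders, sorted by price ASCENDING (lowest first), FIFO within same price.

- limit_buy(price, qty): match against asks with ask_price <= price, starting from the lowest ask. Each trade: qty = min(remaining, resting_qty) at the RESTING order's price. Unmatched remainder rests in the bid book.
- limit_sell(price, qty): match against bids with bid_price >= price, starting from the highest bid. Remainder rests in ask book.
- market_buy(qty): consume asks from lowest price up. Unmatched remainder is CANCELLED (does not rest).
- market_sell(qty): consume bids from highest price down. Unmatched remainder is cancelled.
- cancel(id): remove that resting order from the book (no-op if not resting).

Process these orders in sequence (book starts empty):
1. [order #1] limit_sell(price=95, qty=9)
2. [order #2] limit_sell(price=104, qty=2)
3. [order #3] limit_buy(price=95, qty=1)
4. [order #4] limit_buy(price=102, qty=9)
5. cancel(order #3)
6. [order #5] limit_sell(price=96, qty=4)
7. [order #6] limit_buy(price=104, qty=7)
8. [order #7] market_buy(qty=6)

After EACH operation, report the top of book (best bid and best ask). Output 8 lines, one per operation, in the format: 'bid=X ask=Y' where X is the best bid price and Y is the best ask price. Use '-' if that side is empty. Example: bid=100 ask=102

After op 1 [order #1] limit_sell(price=95, qty=9): fills=none; bids=[-] asks=[#1:9@95]
After op 2 [order #2] limit_sell(price=104, qty=2): fills=none; bids=[-] asks=[#1:9@95 #2:2@104]
After op 3 [order #3] limit_buy(price=95, qty=1): fills=#3x#1:1@95; bids=[-] asks=[#1:8@95 #2:2@104]
After op 4 [order #4] limit_buy(price=102, qty=9): fills=#4x#1:8@95; bids=[#4:1@102] asks=[#2:2@104]
After op 5 cancel(order #3): fills=none; bids=[#4:1@102] asks=[#2:2@104]
After op 6 [order #5] limit_sell(price=96, qty=4): fills=#4x#5:1@102; bids=[-] asks=[#5:3@96 #2:2@104]
After op 7 [order #6] limit_buy(price=104, qty=7): fills=#6x#5:3@96 #6x#2:2@104; bids=[#6:2@104] asks=[-]
After op 8 [order #7] market_buy(qty=6): fills=none; bids=[#6:2@104] asks=[-]

Answer: bid=- ask=95
bid=- ask=95
bid=- ask=95
bid=102 ask=104
bid=102 ask=104
bid=- ask=96
bid=104 ask=-
bid=104 ask=-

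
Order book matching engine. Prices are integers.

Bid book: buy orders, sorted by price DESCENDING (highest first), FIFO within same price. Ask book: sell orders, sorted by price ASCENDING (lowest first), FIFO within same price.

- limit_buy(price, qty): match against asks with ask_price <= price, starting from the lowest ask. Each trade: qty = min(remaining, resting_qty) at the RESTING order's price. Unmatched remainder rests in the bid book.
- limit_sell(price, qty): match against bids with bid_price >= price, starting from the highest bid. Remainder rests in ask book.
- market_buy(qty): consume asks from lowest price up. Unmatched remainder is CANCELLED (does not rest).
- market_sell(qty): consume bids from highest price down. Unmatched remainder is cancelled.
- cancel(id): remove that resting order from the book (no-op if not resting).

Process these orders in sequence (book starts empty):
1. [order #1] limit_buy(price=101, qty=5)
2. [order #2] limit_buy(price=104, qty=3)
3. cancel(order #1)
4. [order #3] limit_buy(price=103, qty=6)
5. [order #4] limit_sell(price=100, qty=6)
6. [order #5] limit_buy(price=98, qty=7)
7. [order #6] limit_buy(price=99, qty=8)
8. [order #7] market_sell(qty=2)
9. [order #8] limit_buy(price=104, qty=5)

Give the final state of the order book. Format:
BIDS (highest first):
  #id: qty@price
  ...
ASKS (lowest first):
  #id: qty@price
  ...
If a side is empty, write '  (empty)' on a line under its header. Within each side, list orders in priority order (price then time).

After op 1 [order #1] limit_buy(price=101, qty=5): fills=none; bids=[#1:5@101] asks=[-]
After op 2 [order #2] limit_buy(price=104, qty=3): fills=none; bids=[#2:3@104 #1:5@101] asks=[-]
After op 3 cancel(order #1): fills=none; bids=[#2:3@104] asks=[-]
After op 4 [order #3] limit_buy(price=103, qty=6): fills=none; bids=[#2:3@104 #3:6@103] asks=[-]
After op 5 [order #4] limit_sell(price=100, qty=6): fills=#2x#4:3@104 #3x#4:3@103; bids=[#3:3@103] asks=[-]
After op 6 [order #5] limit_buy(price=98, qty=7): fills=none; bids=[#3:3@103 #5:7@98] asks=[-]
After op 7 [order #6] limit_buy(price=99, qty=8): fills=none; bids=[#3:3@103 #6:8@99 #5:7@98] asks=[-]
After op 8 [order #7] market_sell(qty=2): fills=#3x#7:2@103; bids=[#3:1@103 #6:8@99 #5:7@98] asks=[-]
After op 9 [order #8] limit_buy(price=104, qty=5): fills=none; bids=[#8:5@104 #3:1@103 #6:8@99 #5:7@98] asks=[-]

Answer: BIDS (highest first):
  #8: 5@104
  #3: 1@103
  #6: 8@99
  #5: 7@98
ASKS (lowest first):
  (empty)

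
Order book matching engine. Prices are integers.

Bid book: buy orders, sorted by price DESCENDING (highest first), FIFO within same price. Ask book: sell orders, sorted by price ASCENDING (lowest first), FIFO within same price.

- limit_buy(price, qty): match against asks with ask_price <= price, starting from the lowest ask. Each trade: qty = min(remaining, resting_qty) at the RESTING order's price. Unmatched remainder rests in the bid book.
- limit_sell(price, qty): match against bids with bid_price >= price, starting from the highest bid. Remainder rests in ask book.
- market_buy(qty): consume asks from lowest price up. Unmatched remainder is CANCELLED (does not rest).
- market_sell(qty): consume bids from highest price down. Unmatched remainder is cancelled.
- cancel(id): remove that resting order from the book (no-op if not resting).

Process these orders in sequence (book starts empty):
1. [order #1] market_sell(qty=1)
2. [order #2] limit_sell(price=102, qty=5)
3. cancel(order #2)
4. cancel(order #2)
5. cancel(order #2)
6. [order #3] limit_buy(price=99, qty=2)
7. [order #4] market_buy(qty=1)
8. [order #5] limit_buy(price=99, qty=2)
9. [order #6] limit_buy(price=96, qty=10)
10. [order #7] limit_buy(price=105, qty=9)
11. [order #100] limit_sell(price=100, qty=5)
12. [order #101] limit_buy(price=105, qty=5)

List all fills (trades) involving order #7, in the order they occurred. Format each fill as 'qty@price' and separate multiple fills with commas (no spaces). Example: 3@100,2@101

Answer: 5@105

Derivation:
After op 1 [order #1] market_sell(qty=1): fills=none; bids=[-] asks=[-]
After op 2 [order #2] limit_sell(price=102, qty=5): fills=none; bids=[-] asks=[#2:5@102]
After op 3 cancel(order #2): fills=none; bids=[-] asks=[-]
After op 4 cancel(order #2): fills=none; bids=[-] asks=[-]
After op 5 cancel(order #2): fills=none; bids=[-] asks=[-]
After op 6 [order #3] limit_buy(price=99, qty=2): fills=none; bids=[#3:2@99] asks=[-]
After op 7 [order #4] market_buy(qty=1): fills=none; bids=[#3:2@99] asks=[-]
After op 8 [order #5] limit_buy(price=99, qty=2): fills=none; bids=[#3:2@99 #5:2@99] asks=[-]
After op 9 [order #6] limit_buy(price=96, qty=10): fills=none; bids=[#3:2@99 #5:2@99 #6:10@96] asks=[-]
After op 10 [order #7] limit_buy(price=105, qty=9): fills=none; bids=[#7:9@105 #3:2@99 #5:2@99 #6:10@96] asks=[-]
After op 11 [order #100] limit_sell(price=100, qty=5): fills=#7x#100:5@105; bids=[#7:4@105 #3:2@99 #5:2@99 #6:10@96] asks=[-]
After op 12 [order #101] limit_buy(price=105, qty=5): fills=none; bids=[#7:4@105 #101:5@105 #3:2@99 #5:2@99 #6:10@96] asks=[-]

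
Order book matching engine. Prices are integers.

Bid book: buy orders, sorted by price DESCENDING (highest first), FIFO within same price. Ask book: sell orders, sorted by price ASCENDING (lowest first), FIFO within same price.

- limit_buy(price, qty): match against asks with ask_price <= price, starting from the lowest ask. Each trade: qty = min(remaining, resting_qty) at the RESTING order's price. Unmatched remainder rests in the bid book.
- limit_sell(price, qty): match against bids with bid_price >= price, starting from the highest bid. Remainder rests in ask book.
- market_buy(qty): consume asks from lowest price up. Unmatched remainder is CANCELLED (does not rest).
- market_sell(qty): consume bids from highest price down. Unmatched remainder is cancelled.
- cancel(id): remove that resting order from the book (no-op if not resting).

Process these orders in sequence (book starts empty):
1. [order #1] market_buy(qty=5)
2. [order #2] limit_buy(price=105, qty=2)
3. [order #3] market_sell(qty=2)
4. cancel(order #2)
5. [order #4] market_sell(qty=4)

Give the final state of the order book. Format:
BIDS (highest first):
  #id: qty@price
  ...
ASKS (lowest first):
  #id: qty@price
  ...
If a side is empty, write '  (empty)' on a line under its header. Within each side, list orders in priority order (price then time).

After op 1 [order #1] market_buy(qty=5): fills=none; bids=[-] asks=[-]
After op 2 [order #2] limit_buy(price=105, qty=2): fills=none; bids=[#2:2@105] asks=[-]
After op 3 [order #3] market_sell(qty=2): fills=#2x#3:2@105; bids=[-] asks=[-]
After op 4 cancel(order #2): fills=none; bids=[-] asks=[-]
After op 5 [order #4] market_sell(qty=4): fills=none; bids=[-] asks=[-]

Answer: BIDS (highest first):
  (empty)
ASKS (lowest first):
  (empty)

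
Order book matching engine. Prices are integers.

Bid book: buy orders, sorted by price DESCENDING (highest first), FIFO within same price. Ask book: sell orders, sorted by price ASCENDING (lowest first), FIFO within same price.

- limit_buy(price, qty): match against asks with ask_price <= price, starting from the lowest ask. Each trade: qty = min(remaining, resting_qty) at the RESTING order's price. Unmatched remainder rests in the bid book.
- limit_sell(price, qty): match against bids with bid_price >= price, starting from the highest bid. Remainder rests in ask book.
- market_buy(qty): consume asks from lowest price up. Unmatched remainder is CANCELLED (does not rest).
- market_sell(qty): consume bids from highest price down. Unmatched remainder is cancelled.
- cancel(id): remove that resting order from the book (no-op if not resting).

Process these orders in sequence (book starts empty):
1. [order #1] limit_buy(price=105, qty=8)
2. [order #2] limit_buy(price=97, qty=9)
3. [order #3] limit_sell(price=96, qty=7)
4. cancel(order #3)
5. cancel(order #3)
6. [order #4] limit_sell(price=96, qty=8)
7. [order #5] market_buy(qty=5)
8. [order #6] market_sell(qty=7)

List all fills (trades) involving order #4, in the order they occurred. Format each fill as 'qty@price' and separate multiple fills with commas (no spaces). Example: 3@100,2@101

After op 1 [order #1] limit_buy(price=105, qty=8): fills=none; bids=[#1:8@105] asks=[-]
After op 2 [order #2] limit_buy(price=97, qty=9): fills=none; bids=[#1:8@105 #2:9@97] asks=[-]
After op 3 [order #3] limit_sell(price=96, qty=7): fills=#1x#3:7@105; bids=[#1:1@105 #2:9@97] asks=[-]
After op 4 cancel(order #3): fills=none; bids=[#1:1@105 #2:9@97] asks=[-]
After op 5 cancel(order #3): fills=none; bids=[#1:1@105 #2:9@97] asks=[-]
After op 6 [order #4] limit_sell(price=96, qty=8): fills=#1x#4:1@105 #2x#4:7@97; bids=[#2:2@97] asks=[-]
After op 7 [order #5] market_buy(qty=5): fills=none; bids=[#2:2@97] asks=[-]
After op 8 [order #6] market_sell(qty=7): fills=#2x#6:2@97; bids=[-] asks=[-]

Answer: 1@105,7@97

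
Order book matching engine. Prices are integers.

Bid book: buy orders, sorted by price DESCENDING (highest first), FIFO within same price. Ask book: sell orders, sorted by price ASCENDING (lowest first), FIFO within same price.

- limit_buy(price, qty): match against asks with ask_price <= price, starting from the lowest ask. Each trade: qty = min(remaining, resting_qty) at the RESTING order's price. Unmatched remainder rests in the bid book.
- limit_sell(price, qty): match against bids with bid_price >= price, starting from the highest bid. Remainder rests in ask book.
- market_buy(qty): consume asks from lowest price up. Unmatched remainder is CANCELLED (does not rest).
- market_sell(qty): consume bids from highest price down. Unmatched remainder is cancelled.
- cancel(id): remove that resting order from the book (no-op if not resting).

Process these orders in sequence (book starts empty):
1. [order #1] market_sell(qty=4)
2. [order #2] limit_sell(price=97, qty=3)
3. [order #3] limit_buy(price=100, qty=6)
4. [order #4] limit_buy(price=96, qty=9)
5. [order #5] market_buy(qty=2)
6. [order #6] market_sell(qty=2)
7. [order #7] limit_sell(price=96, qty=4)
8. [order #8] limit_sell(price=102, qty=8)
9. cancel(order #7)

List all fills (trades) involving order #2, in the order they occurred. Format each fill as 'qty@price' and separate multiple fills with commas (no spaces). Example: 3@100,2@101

After op 1 [order #1] market_sell(qty=4): fills=none; bids=[-] asks=[-]
After op 2 [order #2] limit_sell(price=97, qty=3): fills=none; bids=[-] asks=[#2:3@97]
After op 3 [order #3] limit_buy(price=100, qty=6): fills=#3x#2:3@97; bids=[#3:3@100] asks=[-]
After op 4 [order #4] limit_buy(price=96, qty=9): fills=none; bids=[#3:3@100 #4:9@96] asks=[-]
After op 5 [order #5] market_buy(qty=2): fills=none; bids=[#3:3@100 #4:9@96] asks=[-]
After op 6 [order #6] market_sell(qty=2): fills=#3x#6:2@100; bids=[#3:1@100 #4:9@96] asks=[-]
After op 7 [order #7] limit_sell(price=96, qty=4): fills=#3x#7:1@100 #4x#7:3@96; bids=[#4:6@96] asks=[-]
After op 8 [order #8] limit_sell(price=102, qty=8): fills=none; bids=[#4:6@96] asks=[#8:8@102]
After op 9 cancel(order #7): fills=none; bids=[#4:6@96] asks=[#8:8@102]

Answer: 3@97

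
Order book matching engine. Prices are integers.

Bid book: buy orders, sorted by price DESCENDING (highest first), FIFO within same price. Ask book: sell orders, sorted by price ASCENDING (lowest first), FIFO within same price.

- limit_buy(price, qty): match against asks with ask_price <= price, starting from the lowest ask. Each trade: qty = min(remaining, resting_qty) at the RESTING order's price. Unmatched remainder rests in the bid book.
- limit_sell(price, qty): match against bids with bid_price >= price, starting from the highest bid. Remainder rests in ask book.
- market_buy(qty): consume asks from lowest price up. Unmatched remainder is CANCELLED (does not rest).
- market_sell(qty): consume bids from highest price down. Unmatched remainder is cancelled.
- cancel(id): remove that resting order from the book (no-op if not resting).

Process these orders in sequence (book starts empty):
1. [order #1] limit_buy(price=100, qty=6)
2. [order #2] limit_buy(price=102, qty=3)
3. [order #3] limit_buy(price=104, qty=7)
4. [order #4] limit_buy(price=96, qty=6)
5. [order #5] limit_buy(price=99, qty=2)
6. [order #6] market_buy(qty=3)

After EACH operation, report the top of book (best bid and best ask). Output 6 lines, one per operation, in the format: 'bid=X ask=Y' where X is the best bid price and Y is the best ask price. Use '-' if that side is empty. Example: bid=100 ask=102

After op 1 [order #1] limit_buy(price=100, qty=6): fills=none; bids=[#1:6@100] asks=[-]
After op 2 [order #2] limit_buy(price=102, qty=3): fills=none; bids=[#2:3@102 #1:6@100] asks=[-]
After op 3 [order #3] limit_buy(price=104, qty=7): fills=none; bids=[#3:7@104 #2:3@102 #1:6@100] asks=[-]
After op 4 [order #4] limit_buy(price=96, qty=6): fills=none; bids=[#3:7@104 #2:3@102 #1:6@100 #4:6@96] asks=[-]
After op 5 [order #5] limit_buy(price=99, qty=2): fills=none; bids=[#3:7@104 #2:3@102 #1:6@100 #5:2@99 #4:6@96] asks=[-]
After op 6 [order #6] market_buy(qty=3): fills=none; bids=[#3:7@104 #2:3@102 #1:6@100 #5:2@99 #4:6@96] asks=[-]

Answer: bid=100 ask=-
bid=102 ask=-
bid=104 ask=-
bid=104 ask=-
bid=104 ask=-
bid=104 ask=-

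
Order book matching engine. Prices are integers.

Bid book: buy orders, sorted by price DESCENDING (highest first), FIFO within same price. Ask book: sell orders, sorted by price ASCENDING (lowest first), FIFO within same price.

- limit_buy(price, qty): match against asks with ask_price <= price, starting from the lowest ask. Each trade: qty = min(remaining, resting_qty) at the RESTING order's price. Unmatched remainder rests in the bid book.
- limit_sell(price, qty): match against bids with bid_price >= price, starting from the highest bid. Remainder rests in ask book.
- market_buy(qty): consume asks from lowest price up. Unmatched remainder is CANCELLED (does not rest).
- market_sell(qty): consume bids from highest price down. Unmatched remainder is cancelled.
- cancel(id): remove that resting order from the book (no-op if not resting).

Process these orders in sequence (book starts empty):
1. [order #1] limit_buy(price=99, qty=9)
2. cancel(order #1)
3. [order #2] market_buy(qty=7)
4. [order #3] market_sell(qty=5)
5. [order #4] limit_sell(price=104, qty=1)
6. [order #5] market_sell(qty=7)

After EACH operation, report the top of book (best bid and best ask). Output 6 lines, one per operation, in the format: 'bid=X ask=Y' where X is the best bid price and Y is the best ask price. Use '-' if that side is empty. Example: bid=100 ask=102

After op 1 [order #1] limit_buy(price=99, qty=9): fills=none; bids=[#1:9@99] asks=[-]
After op 2 cancel(order #1): fills=none; bids=[-] asks=[-]
After op 3 [order #2] market_buy(qty=7): fills=none; bids=[-] asks=[-]
After op 4 [order #3] market_sell(qty=5): fills=none; bids=[-] asks=[-]
After op 5 [order #4] limit_sell(price=104, qty=1): fills=none; bids=[-] asks=[#4:1@104]
After op 6 [order #5] market_sell(qty=7): fills=none; bids=[-] asks=[#4:1@104]

Answer: bid=99 ask=-
bid=- ask=-
bid=- ask=-
bid=- ask=-
bid=- ask=104
bid=- ask=104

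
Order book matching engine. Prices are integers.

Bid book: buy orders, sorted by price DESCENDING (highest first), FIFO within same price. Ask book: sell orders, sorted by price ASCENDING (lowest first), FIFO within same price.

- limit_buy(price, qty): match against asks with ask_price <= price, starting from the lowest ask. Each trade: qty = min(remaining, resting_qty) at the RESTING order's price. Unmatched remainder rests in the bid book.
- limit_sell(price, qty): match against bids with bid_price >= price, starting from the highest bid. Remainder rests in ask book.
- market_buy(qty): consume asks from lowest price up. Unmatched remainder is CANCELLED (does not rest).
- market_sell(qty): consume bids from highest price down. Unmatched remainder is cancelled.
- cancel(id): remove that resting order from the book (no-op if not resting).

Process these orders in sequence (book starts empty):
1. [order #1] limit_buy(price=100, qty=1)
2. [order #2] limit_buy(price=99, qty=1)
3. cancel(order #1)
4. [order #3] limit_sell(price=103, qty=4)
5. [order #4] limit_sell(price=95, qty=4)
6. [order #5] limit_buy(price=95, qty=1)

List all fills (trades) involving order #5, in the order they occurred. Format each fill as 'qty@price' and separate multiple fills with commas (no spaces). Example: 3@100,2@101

After op 1 [order #1] limit_buy(price=100, qty=1): fills=none; bids=[#1:1@100] asks=[-]
After op 2 [order #2] limit_buy(price=99, qty=1): fills=none; bids=[#1:1@100 #2:1@99] asks=[-]
After op 3 cancel(order #1): fills=none; bids=[#2:1@99] asks=[-]
After op 4 [order #3] limit_sell(price=103, qty=4): fills=none; bids=[#2:1@99] asks=[#3:4@103]
After op 5 [order #4] limit_sell(price=95, qty=4): fills=#2x#4:1@99; bids=[-] asks=[#4:3@95 #3:4@103]
After op 6 [order #5] limit_buy(price=95, qty=1): fills=#5x#4:1@95; bids=[-] asks=[#4:2@95 #3:4@103]

Answer: 1@95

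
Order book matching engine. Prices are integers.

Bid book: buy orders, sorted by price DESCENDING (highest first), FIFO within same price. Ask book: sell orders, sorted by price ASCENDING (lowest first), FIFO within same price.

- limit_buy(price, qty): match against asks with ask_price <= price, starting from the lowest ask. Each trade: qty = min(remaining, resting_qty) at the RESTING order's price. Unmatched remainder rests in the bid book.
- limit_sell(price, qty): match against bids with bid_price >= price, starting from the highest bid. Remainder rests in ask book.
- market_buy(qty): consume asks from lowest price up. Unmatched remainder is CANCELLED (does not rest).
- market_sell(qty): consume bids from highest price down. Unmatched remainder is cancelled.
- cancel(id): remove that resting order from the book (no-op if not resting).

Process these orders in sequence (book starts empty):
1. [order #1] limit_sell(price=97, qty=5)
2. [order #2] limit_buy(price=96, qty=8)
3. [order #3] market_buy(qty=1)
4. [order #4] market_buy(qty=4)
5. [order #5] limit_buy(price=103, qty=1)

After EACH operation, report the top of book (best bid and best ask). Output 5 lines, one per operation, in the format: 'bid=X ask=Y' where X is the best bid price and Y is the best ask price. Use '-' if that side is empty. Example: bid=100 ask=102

Answer: bid=- ask=97
bid=96 ask=97
bid=96 ask=97
bid=96 ask=-
bid=103 ask=-

Derivation:
After op 1 [order #1] limit_sell(price=97, qty=5): fills=none; bids=[-] asks=[#1:5@97]
After op 2 [order #2] limit_buy(price=96, qty=8): fills=none; bids=[#2:8@96] asks=[#1:5@97]
After op 3 [order #3] market_buy(qty=1): fills=#3x#1:1@97; bids=[#2:8@96] asks=[#1:4@97]
After op 4 [order #4] market_buy(qty=4): fills=#4x#1:4@97; bids=[#2:8@96] asks=[-]
After op 5 [order #5] limit_buy(price=103, qty=1): fills=none; bids=[#5:1@103 #2:8@96] asks=[-]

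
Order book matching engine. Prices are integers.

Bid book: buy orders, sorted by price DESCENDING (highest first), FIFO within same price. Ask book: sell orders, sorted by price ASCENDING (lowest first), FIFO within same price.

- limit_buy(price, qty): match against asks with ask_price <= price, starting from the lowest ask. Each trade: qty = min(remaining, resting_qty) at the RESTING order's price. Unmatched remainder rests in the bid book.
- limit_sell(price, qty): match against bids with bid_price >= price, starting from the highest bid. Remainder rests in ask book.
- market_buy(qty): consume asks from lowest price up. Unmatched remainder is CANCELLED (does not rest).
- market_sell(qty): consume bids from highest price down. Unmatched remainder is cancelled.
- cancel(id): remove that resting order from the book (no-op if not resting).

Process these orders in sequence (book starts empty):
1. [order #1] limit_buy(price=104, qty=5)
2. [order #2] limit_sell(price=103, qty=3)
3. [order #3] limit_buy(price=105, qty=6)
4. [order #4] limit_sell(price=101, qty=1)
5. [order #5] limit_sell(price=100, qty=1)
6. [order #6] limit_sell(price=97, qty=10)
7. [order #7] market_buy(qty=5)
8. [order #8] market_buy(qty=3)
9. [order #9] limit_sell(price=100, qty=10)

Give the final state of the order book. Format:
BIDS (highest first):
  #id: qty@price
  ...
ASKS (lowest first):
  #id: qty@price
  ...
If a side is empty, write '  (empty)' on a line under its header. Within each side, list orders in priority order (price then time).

Answer: BIDS (highest first):
  (empty)
ASKS (lowest first):
  #9: 10@100

Derivation:
After op 1 [order #1] limit_buy(price=104, qty=5): fills=none; bids=[#1:5@104] asks=[-]
After op 2 [order #2] limit_sell(price=103, qty=3): fills=#1x#2:3@104; bids=[#1:2@104] asks=[-]
After op 3 [order #3] limit_buy(price=105, qty=6): fills=none; bids=[#3:6@105 #1:2@104] asks=[-]
After op 4 [order #4] limit_sell(price=101, qty=1): fills=#3x#4:1@105; bids=[#3:5@105 #1:2@104] asks=[-]
After op 5 [order #5] limit_sell(price=100, qty=1): fills=#3x#5:1@105; bids=[#3:4@105 #1:2@104] asks=[-]
After op 6 [order #6] limit_sell(price=97, qty=10): fills=#3x#6:4@105 #1x#6:2@104; bids=[-] asks=[#6:4@97]
After op 7 [order #7] market_buy(qty=5): fills=#7x#6:4@97; bids=[-] asks=[-]
After op 8 [order #8] market_buy(qty=3): fills=none; bids=[-] asks=[-]
After op 9 [order #9] limit_sell(price=100, qty=10): fills=none; bids=[-] asks=[#9:10@100]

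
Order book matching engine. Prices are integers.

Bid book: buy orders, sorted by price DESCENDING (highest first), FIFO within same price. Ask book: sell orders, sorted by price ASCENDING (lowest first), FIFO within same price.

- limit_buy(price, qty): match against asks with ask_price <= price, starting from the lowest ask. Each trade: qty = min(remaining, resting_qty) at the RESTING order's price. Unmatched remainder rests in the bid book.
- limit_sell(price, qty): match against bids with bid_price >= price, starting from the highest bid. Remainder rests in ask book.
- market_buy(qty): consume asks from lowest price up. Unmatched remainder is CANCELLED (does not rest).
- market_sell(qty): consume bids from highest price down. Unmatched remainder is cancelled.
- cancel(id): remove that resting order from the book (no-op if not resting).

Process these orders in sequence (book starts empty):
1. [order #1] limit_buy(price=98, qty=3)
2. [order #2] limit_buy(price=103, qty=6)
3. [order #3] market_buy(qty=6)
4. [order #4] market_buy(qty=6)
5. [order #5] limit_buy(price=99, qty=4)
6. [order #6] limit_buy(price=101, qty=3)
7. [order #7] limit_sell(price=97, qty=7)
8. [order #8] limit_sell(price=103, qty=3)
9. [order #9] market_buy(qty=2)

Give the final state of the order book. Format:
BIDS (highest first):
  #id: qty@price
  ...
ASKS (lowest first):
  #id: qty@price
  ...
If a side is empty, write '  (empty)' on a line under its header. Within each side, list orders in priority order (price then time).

After op 1 [order #1] limit_buy(price=98, qty=3): fills=none; bids=[#1:3@98] asks=[-]
After op 2 [order #2] limit_buy(price=103, qty=6): fills=none; bids=[#2:6@103 #1:3@98] asks=[-]
After op 3 [order #3] market_buy(qty=6): fills=none; bids=[#2:6@103 #1:3@98] asks=[-]
After op 4 [order #4] market_buy(qty=6): fills=none; bids=[#2:6@103 #1:3@98] asks=[-]
After op 5 [order #5] limit_buy(price=99, qty=4): fills=none; bids=[#2:6@103 #5:4@99 #1:3@98] asks=[-]
After op 6 [order #6] limit_buy(price=101, qty=3): fills=none; bids=[#2:6@103 #6:3@101 #5:4@99 #1:3@98] asks=[-]
After op 7 [order #7] limit_sell(price=97, qty=7): fills=#2x#7:6@103 #6x#7:1@101; bids=[#6:2@101 #5:4@99 #1:3@98] asks=[-]
After op 8 [order #8] limit_sell(price=103, qty=3): fills=none; bids=[#6:2@101 #5:4@99 #1:3@98] asks=[#8:3@103]
After op 9 [order #9] market_buy(qty=2): fills=#9x#8:2@103; bids=[#6:2@101 #5:4@99 #1:3@98] asks=[#8:1@103]

Answer: BIDS (highest first):
  #6: 2@101
  #5: 4@99
  #1: 3@98
ASKS (lowest first):
  #8: 1@103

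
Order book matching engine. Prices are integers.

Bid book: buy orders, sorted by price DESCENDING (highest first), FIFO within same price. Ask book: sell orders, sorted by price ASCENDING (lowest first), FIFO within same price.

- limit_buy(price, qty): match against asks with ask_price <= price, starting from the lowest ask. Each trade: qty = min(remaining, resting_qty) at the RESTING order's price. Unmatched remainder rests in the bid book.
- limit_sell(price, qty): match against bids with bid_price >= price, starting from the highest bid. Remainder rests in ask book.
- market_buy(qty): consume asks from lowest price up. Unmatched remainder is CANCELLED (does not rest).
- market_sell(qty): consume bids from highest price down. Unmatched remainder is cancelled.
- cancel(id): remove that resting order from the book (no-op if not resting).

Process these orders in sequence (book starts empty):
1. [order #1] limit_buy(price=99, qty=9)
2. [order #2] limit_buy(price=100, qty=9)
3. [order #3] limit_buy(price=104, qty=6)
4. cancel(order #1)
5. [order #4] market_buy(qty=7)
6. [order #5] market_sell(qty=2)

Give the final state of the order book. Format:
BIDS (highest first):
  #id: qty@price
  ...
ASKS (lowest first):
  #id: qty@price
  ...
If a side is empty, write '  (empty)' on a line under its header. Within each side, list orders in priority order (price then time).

Answer: BIDS (highest first):
  #3: 4@104
  #2: 9@100
ASKS (lowest first):
  (empty)

Derivation:
After op 1 [order #1] limit_buy(price=99, qty=9): fills=none; bids=[#1:9@99] asks=[-]
After op 2 [order #2] limit_buy(price=100, qty=9): fills=none; bids=[#2:9@100 #1:9@99] asks=[-]
After op 3 [order #3] limit_buy(price=104, qty=6): fills=none; bids=[#3:6@104 #2:9@100 #1:9@99] asks=[-]
After op 4 cancel(order #1): fills=none; bids=[#3:6@104 #2:9@100] asks=[-]
After op 5 [order #4] market_buy(qty=7): fills=none; bids=[#3:6@104 #2:9@100] asks=[-]
After op 6 [order #5] market_sell(qty=2): fills=#3x#5:2@104; bids=[#3:4@104 #2:9@100] asks=[-]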